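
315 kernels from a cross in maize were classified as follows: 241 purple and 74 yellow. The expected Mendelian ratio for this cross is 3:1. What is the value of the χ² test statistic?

Under the 3:1 hypothesis (Σ ratio = 4, N = 315):
  purple: 315 × 3/4 = 236.25
  yellow: 315 × 1/4 = 78.75
χ² = Σ (O − E)² / E
  purple: (241 − 236.25)² / 236.25 = 0.0955
  yellow: (74 − 78.75)² / 78.75 = 0.2865
χ² = 0.0955 + 0.2865 = 0.382

0.382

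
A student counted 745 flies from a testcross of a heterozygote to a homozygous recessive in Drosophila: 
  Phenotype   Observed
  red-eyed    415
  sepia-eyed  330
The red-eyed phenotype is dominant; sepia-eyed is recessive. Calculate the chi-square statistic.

A testcross of a heterozygote (Aa × aa) gives a 1:1 phenotypic ratio.
Expected counts for N = 745 under a 1:1 ratio (total parts = 2):
  red-eyed: 745 × 1/2 = 372.5
  sepia-eyed: 745 × 1/2 = 372.5
χ² = Σ (O − E)² / E
  red-eyed: (415 − 372.5)² / 372.5 = 4.8490
  sepia-eyed: (330 − 372.5)² / 372.5 = 4.8490
χ² = 4.8490 + 4.8490 = 9.698

9.698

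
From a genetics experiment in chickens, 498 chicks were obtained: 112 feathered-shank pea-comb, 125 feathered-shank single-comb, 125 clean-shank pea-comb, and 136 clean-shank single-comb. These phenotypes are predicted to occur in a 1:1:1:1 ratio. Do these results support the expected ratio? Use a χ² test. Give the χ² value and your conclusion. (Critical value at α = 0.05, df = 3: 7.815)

2.321; consistent

Total ratio parts = 4. Expected numbers out of 498:
  feathered-shank pea-comb: 498 × 1/4 = 124.5
  feathered-shank single-comb: 498 × 1/4 = 124.5
  clean-shank pea-comb: 498 × 1/4 = 124.5
  clean-shank single-comb: 498 × 1/4 = 124.5
χ² = Σ (O − E)² / E
  feathered-shank pea-comb: (112 − 124.5)² / 124.5 = 1.2550
  feathered-shank single-comb: (125 − 124.5)² / 124.5 = 0.0020
  clean-shank pea-comb: (125 − 124.5)² / 124.5 = 0.0020
  clean-shank single-comb: (136 − 124.5)² / 124.5 = 1.0622
χ² = 1.2550 + 0.0020 + 0.0020 + 1.0622 = 2.3212 ≈ 2.321
Degrees of freedom = 4 − 1 = 3; critical value at α = 0.05 is 7.815.
Since 2.321 < 7.815, we fail to reject the null hypothesis — the data are consistent with the 1:1:1:1 ratio.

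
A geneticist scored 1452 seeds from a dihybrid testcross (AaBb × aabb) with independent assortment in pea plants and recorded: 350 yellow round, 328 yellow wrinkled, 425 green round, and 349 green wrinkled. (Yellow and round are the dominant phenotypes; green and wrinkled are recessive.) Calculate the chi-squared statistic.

14.970

A dihybrid testcross with independent assortment gives a 1:1:1:1 ratio.
Total ratio parts = 4. Expected numbers out of 1452:
  yellow round: 1452 × 1/4 = 363
  yellow wrinkled: 1452 × 1/4 = 363
  green round: 1452 × 1/4 = 363
  green wrinkled: 1452 × 1/4 = 363
χ² = Σ (O − E)² / E
  yellow round: (350 − 363)² / 363 = 0.4656
  yellow wrinkled: (328 − 363)² / 363 = 3.3747
  green round: (425 − 363)² / 363 = 10.5895
  green wrinkled: (349 − 363)² / 363 = 0.5399
χ² = 0.4656 + 3.3747 + 10.5895 + 0.5399 = 14.9697 ≈ 14.970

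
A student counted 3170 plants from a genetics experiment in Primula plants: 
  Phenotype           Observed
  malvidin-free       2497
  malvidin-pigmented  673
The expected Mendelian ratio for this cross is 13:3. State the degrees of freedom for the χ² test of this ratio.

1

A goodness-of-fit test with 2 phenotype classes has df = 2 − 1 = 1.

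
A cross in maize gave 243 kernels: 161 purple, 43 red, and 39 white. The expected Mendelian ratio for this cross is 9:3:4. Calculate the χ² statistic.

12.256

Under the 9:3:4 hypothesis (Σ ratio = 16, N = 243):
  purple: 243 × 9/16 = 136.6875
  red: 243 × 3/16 = 45.5625
  white: 243 × 4/16 = 60.75
χ² = Σ (O − E)² / E
  purple: (161 − 136.6875)² / 136.6875 = 4.3244
  red: (43 − 45.5625)² / 45.5625 = 0.1441
  white: (39 − 60.75)² / 60.75 = 7.7870
χ² = 4.3244 + 0.1441 + 7.7870 = 12.2555 ≈ 12.256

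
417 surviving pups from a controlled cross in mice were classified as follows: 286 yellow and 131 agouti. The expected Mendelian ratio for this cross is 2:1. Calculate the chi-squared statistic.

The 2:1 ratio has 3 parts, so with N = 417 the expected counts are:
  yellow: 417 × 2/3 = 278
  agouti: 417 × 1/3 = 139
χ² = Σ (O − E)² / E
  yellow: (286 − 278)² / 278 = 0.2302
  agouti: (131 − 139)² / 139 = 0.4604
χ² = 0.2302 + 0.4604 = 0.6906 ≈ 0.691

0.691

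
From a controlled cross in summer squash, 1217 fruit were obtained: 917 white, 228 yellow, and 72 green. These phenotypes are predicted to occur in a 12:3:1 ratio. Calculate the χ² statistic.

Under the 12:3:1 hypothesis (Σ ratio = 16, N = 1217):
  white: 1217 × 12/16 = 912.75
  yellow: 1217 × 3/16 = 228.1875
  green: 1217 × 1/16 = 76.0625
χ² = Σ (O − E)² / E
  white: (917 − 912.75)² / 912.75 = 0.0198
  yellow: (228 − 228.1875)² / 228.1875 = 0.0002
  green: (72 − 76.0625)² / 76.0625 = 0.2170
χ² = 0.0198 + 0.0002 + 0.2170 = 0.237

0.237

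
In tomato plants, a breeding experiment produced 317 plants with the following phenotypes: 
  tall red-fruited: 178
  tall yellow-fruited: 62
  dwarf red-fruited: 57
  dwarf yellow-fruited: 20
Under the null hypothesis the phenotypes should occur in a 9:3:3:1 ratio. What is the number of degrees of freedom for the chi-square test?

A goodness-of-fit test with 4 phenotype classes has df = 4 − 1 = 3.

3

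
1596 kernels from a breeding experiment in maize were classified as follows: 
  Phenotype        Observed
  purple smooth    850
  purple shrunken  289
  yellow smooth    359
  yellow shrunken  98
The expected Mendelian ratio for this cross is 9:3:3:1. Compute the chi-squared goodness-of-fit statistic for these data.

The 9:3:3:1 ratio has 16 parts, so with N = 1596 the expected counts are:
  purple smooth: 1596 × 9/16 = 897.75
  purple shrunken: 1596 × 3/16 = 299.25
  yellow smooth: 1596 × 3/16 = 299.25
  yellow shrunken: 1596 × 1/16 = 99.75
χ² = Σ (O − E)² / E
  purple smooth: (850 − 897.75)² / 897.75 = 2.5398
  purple shrunken: (289 − 299.25)² / 299.25 = 0.3511
  yellow smooth: (359 − 299.25)² / 299.25 = 11.9300
  yellow shrunken: (98 − 99.75)² / 99.75 = 0.0307
χ² = 2.5398 + 0.3511 + 11.9300 + 0.0307 = 14.8516 ≈ 14.852

14.852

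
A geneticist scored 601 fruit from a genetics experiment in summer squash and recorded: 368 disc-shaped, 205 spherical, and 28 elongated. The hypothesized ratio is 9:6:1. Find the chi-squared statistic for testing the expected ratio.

Under the 9:6:1 hypothesis (Σ ratio = 16, N = 601):
  disc-shaped: 601 × 9/16 = 338.0625
  spherical: 601 × 6/16 = 225.375
  elongated: 601 × 1/16 = 37.5625
χ² = Σ (O − E)² / E
  disc-shaped: (368 − 338.0625)² / 338.0625 = 2.6511
  spherical: (205 − 225.375)² / 225.375 = 1.8420
  elongated: (28 − 37.5625)² / 37.5625 = 2.4344
χ² = 2.6511 + 1.8420 + 2.4344 = 6.9275 ≈ 6.928

6.928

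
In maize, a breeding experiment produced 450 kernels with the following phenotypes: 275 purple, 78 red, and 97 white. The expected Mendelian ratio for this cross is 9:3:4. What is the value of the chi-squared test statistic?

4.508

The 9:3:4 ratio has 16 parts, so with N = 450 the expected counts are:
  purple: 450 × 9/16 = 253.125
  red: 450 × 3/16 = 84.375
  white: 450 × 4/16 = 112.5
χ² = Σ (O − E)² / E
  purple: (275 − 253.125)² / 253.125 = 1.8904
  red: (78 − 84.375)² / 84.375 = 0.4817
  white: (97 − 112.5)² / 112.5 = 2.1356
χ² = 1.8904 + 0.4817 + 2.1356 = 4.5077 ≈ 4.508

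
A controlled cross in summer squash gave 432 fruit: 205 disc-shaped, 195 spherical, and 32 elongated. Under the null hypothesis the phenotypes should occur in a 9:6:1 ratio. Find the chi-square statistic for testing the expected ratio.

13.591

The 9:6:1 ratio has 16 parts, so with N = 432 the expected counts are:
  disc-shaped: 432 × 9/16 = 243
  spherical: 432 × 6/16 = 162
  elongated: 432 × 1/16 = 27
χ² = Σ (O − E)² / E
  disc-shaped: (205 − 243)² / 243 = 5.9424
  spherical: (195 − 162)² / 162 = 6.7222
  elongated: (32 − 27)² / 27 = 0.9259
χ² = 5.9424 + 6.7222 + 0.9259 = 13.5905 ≈ 13.591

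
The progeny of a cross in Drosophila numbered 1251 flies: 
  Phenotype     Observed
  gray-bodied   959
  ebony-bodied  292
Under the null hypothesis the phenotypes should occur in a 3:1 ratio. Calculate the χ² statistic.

Expected counts for N = 1251 under a 3:1 ratio (total parts = 4):
  gray-bodied: 1251 × 3/4 = 938.25
  ebony-bodied: 1251 × 1/4 = 312.75
χ² = Σ (O − E)² / E
  gray-bodied: (959 − 938.25)² / 938.25 = 0.4589
  ebony-bodied: (292 − 312.75)² / 312.75 = 1.3767
χ² = 0.4589 + 1.3767 = 1.8356 ≈ 1.836

1.836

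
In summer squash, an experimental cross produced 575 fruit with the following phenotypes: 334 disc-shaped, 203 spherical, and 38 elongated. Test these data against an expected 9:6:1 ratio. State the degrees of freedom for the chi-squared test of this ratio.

A goodness-of-fit test with 3 phenotype classes has df = 3 − 1 = 2.

2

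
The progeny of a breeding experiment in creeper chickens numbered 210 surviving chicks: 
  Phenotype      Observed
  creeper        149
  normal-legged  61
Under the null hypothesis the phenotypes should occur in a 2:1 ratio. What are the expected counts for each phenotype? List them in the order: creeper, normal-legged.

The 2:1 ratio has 3 parts, so with N = 210 the expected counts are:
  creeper: 210 × 2/3 = 140
  normal-legged: 210 × 1/3 = 70

140, 70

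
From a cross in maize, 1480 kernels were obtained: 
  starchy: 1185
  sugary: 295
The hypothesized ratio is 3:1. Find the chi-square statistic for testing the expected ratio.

Expected counts for N = 1480 under a 3:1 ratio (total parts = 4):
  starchy: 1480 × 3/4 = 1110
  sugary: 1480 × 1/4 = 370
χ² = Σ (O − E)² / E
  starchy: (1185 − 1110)² / 1110 = 5.0676
  sugary: (295 − 370)² / 370 = 15.2027
χ² = 5.0676 + 15.2027 = 20.2703 ≈ 20.270

20.270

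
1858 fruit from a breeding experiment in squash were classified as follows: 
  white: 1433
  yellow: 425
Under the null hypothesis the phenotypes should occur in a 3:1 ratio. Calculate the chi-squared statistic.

Expected counts for N = 1858 under a 3:1 ratio (total parts = 4):
  white: 1858 × 3/4 = 1393.5
  yellow: 1858 × 1/4 = 464.5
χ² = Σ (O − E)² / E
  white: (1433 − 1393.5)² / 1393.5 = 1.1197
  yellow: (425 − 464.5)² / 464.5 = 3.3590
χ² = 1.1197 + 3.3590 = 4.4787 ≈ 4.479

4.479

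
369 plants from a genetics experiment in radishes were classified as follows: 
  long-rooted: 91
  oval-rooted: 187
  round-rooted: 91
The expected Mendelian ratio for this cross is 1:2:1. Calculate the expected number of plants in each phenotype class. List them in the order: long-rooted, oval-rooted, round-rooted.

Under the 1:2:1 hypothesis (Σ ratio = 4, N = 369):
  long-rooted: 369 × 1/4 = 92.25
  oval-rooted: 369 × 2/4 = 184.5
  round-rooted: 369 × 1/4 = 92.25

92.25, 184.5, 92.25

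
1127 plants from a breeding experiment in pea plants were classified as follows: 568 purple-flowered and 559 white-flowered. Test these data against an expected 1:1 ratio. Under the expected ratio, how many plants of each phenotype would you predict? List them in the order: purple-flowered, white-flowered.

563.5, 563.5

Total ratio parts = 2. Expected numbers out of 1127:
  purple-flowered: 1127 × 1/2 = 563.5
  white-flowered: 1127 × 1/2 = 563.5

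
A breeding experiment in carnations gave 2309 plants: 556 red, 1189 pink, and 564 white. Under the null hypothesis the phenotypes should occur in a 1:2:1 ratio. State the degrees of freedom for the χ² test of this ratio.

2

A goodness-of-fit test with 3 phenotype classes has df = 3 − 1 = 2.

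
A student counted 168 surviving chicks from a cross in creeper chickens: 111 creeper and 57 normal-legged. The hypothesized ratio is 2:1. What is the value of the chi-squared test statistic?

0.027

Under the 2:1 hypothesis (Σ ratio = 3, N = 168):
  creeper: 168 × 2/3 = 112
  normal-legged: 168 × 1/3 = 56
χ² = Σ (O − E)² / E
  creeper: (111 − 112)² / 112 = 0.0089
  normal-legged: (57 − 56)² / 56 = 0.0179
χ² = 0.0089 + 0.0179 = 0.0268 ≈ 0.027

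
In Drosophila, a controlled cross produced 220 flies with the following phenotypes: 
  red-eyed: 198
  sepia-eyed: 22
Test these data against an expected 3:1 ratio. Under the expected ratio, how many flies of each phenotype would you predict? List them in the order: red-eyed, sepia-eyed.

165, 55

Total ratio parts = 4. Expected numbers out of 220:
  red-eyed: 220 × 3/4 = 165
  sepia-eyed: 220 × 1/4 = 55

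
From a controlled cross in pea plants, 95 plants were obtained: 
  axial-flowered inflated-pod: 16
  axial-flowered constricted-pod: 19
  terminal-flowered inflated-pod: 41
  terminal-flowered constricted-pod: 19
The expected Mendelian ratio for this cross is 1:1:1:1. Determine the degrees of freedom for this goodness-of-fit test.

3

A goodness-of-fit test with 4 phenotype classes has df = 4 − 1 = 3.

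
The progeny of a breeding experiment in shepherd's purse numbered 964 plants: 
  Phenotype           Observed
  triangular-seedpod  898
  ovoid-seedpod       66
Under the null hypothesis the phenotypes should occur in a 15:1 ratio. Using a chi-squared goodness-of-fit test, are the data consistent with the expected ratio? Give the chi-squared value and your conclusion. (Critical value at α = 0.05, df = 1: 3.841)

The 15:1 ratio has 16 parts, so with N = 964 the expected counts are:
  triangular-seedpod: 964 × 15/16 = 903.75
  ovoid-seedpod: 964 × 1/16 = 60.25
χ² = Σ (O − E)² / E
  triangular-seedpod: (898 − 903.75)² / 903.75 = 0.0366
  ovoid-seedpod: (66 − 60.25)² / 60.25 = 0.5488
χ² = 0.0366 + 0.5488 = 0.5854 ≈ 0.585
Degrees of freedom = 2 − 1 = 1; critical value at α = 0.05 is 3.841.
Since 0.585 < 3.841, we fail to reject the null hypothesis — the data are consistent with the 15:1 ratio.

0.585; consistent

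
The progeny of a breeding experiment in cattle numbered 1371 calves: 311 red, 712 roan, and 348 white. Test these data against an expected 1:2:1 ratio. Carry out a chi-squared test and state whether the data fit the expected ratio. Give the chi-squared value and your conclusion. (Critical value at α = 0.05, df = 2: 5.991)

4.046; consistent

Under the 1:2:1 hypothesis (Σ ratio = 4, N = 1371):
  red: 1371 × 1/4 = 342.75
  roan: 1371 × 2/4 = 685.5
  white: 1371 × 1/4 = 342.75
χ² = Σ (O − E)² / E
  red: (311 − 342.75)² / 342.75 = 2.9411
  roan: (712 − 685.5)² / 685.5 = 1.0244
  white: (348 − 342.75)² / 342.75 = 0.0804
χ² = 2.9411 + 1.0244 + 0.0804 = 4.0459 ≈ 4.046
Degrees of freedom = 3 − 1 = 2; critical value at α = 0.05 is 5.991.
Since 4.046 < 5.991, we fail to reject the null hypothesis — the data are consistent with the 1:2:1 ratio.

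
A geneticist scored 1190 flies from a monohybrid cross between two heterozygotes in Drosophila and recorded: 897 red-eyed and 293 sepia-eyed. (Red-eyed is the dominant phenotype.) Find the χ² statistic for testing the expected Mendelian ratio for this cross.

0.091

For a monohybrid cross between heterozygotes with complete dominance, the expected phenotypic ratio is 3:1.
Expected counts for N = 1190 under a 3:1 ratio (total parts = 4):
  red-eyed: 1190 × 3/4 = 892.5
  sepia-eyed: 1190 × 1/4 = 297.5
χ² = Σ (O − E)² / E
  red-eyed: (897 − 892.5)² / 892.5 = 0.0227
  sepia-eyed: (293 − 297.5)² / 297.5 = 0.0681
χ² = 0.0227 + 0.0681 = 0.0908 ≈ 0.091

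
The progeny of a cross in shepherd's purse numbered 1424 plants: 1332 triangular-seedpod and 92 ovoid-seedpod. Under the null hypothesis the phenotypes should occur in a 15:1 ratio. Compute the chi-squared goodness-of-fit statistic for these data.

0.108

Total ratio parts = 16. Expected numbers out of 1424:
  triangular-seedpod: 1424 × 15/16 = 1335
  ovoid-seedpod: 1424 × 1/16 = 89
χ² = Σ (O − E)² / E
  triangular-seedpod: (1332 − 1335)² / 1335 = 0.0067
  ovoid-seedpod: (92 − 89)² / 89 = 0.1011
χ² = 0.0067 + 0.1011 = 0.1078 ≈ 0.108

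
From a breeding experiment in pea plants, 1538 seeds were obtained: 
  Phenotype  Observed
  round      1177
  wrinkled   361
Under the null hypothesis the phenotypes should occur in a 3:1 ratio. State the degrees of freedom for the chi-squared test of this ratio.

A goodness-of-fit test with 2 phenotype classes has df = 2 − 1 = 1.

1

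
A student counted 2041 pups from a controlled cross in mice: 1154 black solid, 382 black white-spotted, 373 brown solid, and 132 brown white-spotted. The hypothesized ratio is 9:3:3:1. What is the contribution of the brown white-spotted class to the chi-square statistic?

0.154

Expected counts for N = 2041 under a 9:3:3:1 ratio (total parts = 16):
  black solid: 2041 × 9/16 = 1148.0625
  black white-spotted: 2041 × 3/16 = 382.6875
  brown solid: 2041 × 3/16 = 382.6875
  brown white-spotted: 2041 × 1/16 = 127.5625
Contribution of brown white-spotted: (132 − 127.5625)² / 127.5625 = 0.1544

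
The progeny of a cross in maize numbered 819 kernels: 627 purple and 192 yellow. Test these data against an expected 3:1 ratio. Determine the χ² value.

Total ratio parts = 4. Expected numbers out of 819:
  purple: 819 × 3/4 = 614.25
  yellow: 819 × 1/4 = 204.75
χ² = Σ (O − E)² / E
  purple: (627 − 614.25)² / 614.25 = 0.2647
  yellow: (192 − 204.75)² / 204.75 = 0.7940
χ² = 0.2647 + 0.7940 = 1.0587 ≈ 1.059

1.059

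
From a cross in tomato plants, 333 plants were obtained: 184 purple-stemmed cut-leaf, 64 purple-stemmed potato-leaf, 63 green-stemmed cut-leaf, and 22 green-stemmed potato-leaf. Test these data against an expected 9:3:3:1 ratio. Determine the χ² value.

0.171

Total ratio parts = 16. Expected numbers out of 333:
  purple-stemmed cut-leaf: 333 × 9/16 = 187.3125
  purple-stemmed potato-leaf: 333 × 3/16 = 62.4375
  green-stemmed cut-leaf: 333 × 3/16 = 62.4375
  green-stemmed potato-leaf: 333 × 1/16 = 20.8125
χ² = Σ (O − E)² / E
  purple-stemmed cut-leaf: (184 − 187.3125)² / 187.3125 = 0.0586
  purple-stemmed potato-leaf: (64 − 62.4375)² / 62.4375 = 0.0391
  green-stemmed cut-leaf: (63 − 62.4375)² / 62.4375 = 0.0051
  green-stemmed potato-leaf: (22 − 20.8125)² / 20.8125 = 0.0678
χ² = 0.0586 + 0.0391 + 0.0051 + 0.0678 = 0.1706 ≈ 0.171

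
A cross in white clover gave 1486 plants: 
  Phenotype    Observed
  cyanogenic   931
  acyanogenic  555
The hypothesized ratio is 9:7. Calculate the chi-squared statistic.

24.744

The 9:7 ratio has 16 parts, so with N = 1486 the expected counts are:
  cyanogenic: 1486 × 9/16 = 835.875
  acyanogenic: 1486 × 7/16 = 650.125
χ² = Σ (O − E)² / E
  cyanogenic: (931 − 835.875)² / 835.875 = 10.8255
  acyanogenic: (555 − 650.125)² / 650.125 = 13.9185
χ² = 10.8255 + 13.9185 = 24.744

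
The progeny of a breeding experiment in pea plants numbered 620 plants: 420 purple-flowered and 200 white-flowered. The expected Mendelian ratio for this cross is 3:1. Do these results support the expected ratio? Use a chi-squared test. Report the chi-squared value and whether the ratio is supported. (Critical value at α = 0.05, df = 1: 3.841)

Under the 3:1 hypothesis (Σ ratio = 4, N = 620):
  purple-flowered: 620 × 3/4 = 465
  white-flowered: 620 × 1/4 = 155
χ² = Σ (O − E)² / E
  purple-flowered: (420 − 465)² / 465 = 4.3548
  white-flowered: (200 − 155)² / 155 = 13.0645
χ² = 4.3548 + 13.0645 = 17.4193 ≈ 17.419
Degrees of freedom = 2 − 1 = 1; critical value at α = 0.05 is 3.841.
Since 17.419 > 3.841, we reject the null hypothesis — the data do not fit the 3:1 ratio.

17.419; not consistent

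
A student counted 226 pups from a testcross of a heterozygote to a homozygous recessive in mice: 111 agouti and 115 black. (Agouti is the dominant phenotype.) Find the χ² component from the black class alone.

0.035

A testcross of a heterozygote (Aa × aa) gives a 1:1 phenotypic ratio.
The 1:1 ratio has 2 parts, so with N = 226 the expected counts are:
  agouti: 226 × 1/2 = 113
  black: 226 × 1/2 = 113
Contribution of black: (115 − 113)² / 113 = 0.0354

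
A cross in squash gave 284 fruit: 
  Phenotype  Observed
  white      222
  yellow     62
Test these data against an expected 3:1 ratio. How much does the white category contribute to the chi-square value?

The 3:1 ratio has 4 parts, so with N = 284 the expected counts are:
  white: 284 × 3/4 = 213
  yellow: 284 × 1/4 = 71
Contribution of white: (222 − 213)² / 213 = 0.3803

0.380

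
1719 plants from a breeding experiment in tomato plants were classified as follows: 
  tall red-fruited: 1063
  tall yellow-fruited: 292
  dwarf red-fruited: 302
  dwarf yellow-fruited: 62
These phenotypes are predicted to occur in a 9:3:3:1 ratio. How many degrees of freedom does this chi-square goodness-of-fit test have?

A goodness-of-fit test with 4 phenotype classes has df = 4 − 1 = 3.

3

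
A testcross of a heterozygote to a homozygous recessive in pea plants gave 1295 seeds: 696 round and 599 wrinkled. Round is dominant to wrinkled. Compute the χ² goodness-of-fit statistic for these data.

7.266

A testcross of a heterozygote (Aa × aa) gives a 1:1 phenotypic ratio.
Expected counts for N = 1295 under a 1:1 ratio (total parts = 2):
  round: 1295 × 1/2 = 647.5
  wrinkled: 1295 × 1/2 = 647.5
χ² = Σ (O − E)² / E
  round: (696 − 647.5)² / 647.5 = 3.6328
  wrinkled: (599 − 647.5)² / 647.5 = 3.6328
χ² = 3.6328 + 3.6328 = 7.2656 ≈ 7.266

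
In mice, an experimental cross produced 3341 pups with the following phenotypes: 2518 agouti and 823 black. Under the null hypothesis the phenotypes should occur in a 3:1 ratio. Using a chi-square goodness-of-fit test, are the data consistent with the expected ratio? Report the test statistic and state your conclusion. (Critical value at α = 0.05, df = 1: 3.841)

Under the 3:1 hypothesis (Σ ratio = 4, N = 3341):
  agouti: 3341 × 3/4 = 2505.75
  black: 3341 × 1/4 = 835.25
χ² = Σ (O − E)² / E
  agouti: (2518 − 2505.75)² / 2505.75 = 0.0599
  black: (823 − 835.25)² / 835.25 = 0.1797
χ² = 0.0599 + 0.1797 = 0.2396 ≈ 0.240
Degrees of freedom = 2 − 1 = 1; critical value at α = 0.05 is 3.841.
Since 0.240 < 3.841, we fail to reject the null hypothesis — the data are consistent with the 3:1 ratio.

0.240; consistent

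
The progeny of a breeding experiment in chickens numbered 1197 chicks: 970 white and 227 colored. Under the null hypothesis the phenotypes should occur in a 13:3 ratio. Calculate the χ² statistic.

Under the 13:3 hypothesis (Σ ratio = 16, N = 1197):
  white: 1197 × 13/16 = 972.5625
  colored: 1197 × 3/16 = 224.4375
χ² = Σ (O − E)² / E
  white: (970 − 972.5625)² / 972.5625 = 0.0068
  colored: (227 − 224.4375)² / 224.4375 = 0.0293
χ² = 0.0068 + 0.0293 = 0.0361 ≈ 0.036

0.036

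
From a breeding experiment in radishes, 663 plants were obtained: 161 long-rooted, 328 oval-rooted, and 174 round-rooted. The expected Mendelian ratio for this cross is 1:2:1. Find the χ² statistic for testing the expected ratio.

0.584

Under the 1:2:1 hypothesis (Σ ratio = 4, N = 663):
  long-rooted: 663 × 1/4 = 165.75
  oval-rooted: 663 × 2/4 = 331.5
  round-rooted: 663 × 1/4 = 165.75
χ² = Σ (O − E)² / E
  long-rooted: (161 − 165.75)² / 165.75 = 0.1361
  oval-rooted: (328 − 331.5)² / 331.5 = 0.0370
  round-rooted: (174 − 165.75)² / 165.75 = 0.4106
χ² = 0.1361 + 0.0370 + 0.4106 = 0.5837 ≈ 0.584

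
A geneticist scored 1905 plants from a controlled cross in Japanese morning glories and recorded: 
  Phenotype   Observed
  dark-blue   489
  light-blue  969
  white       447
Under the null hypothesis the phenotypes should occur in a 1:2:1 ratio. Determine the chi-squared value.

2.424

The 1:2:1 ratio has 4 parts, so with N = 1905 the expected counts are:
  dark-blue: 1905 × 1/4 = 476.25
  light-blue: 1905 × 2/4 = 952.5
  white: 1905 × 1/4 = 476.25
χ² = Σ (O − E)² / E
  dark-blue: (489 − 476.25)² / 476.25 = 0.3413
  light-blue: (969 − 952.5)² / 952.5 = 0.2858
  white: (447 − 476.25)² / 476.25 = 1.7965
χ² = 0.3413 + 0.2858 + 1.7965 = 2.4236 ≈ 2.424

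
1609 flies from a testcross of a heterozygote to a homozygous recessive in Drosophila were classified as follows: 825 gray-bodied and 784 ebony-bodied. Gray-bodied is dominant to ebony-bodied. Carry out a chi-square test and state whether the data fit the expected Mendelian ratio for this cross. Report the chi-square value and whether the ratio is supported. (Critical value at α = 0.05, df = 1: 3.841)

A testcross of a heterozygote (Aa × aa) gives a 1:1 phenotypic ratio.
The 1:1 ratio has 2 parts, so with N = 1609 the expected counts are:
  gray-bodied: 1609 × 1/2 = 804.5
  ebony-bodied: 1609 × 1/2 = 804.5
χ² = Σ (O − E)² / E
  gray-bodied: (825 − 804.5)² / 804.5 = 0.5224
  ebony-bodied: (784 − 804.5)² / 804.5 = 0.5224
χ² = 0.5224 + 0.5224 = 1.0448 ≈ 1.045
Degrees of freedom = 2 − 1 = 1; critical value at α = 0.05 is 3.841.
Since 1.045 < 3.841, we fail to reject the null hypothesis — the data are consistent with the 1:1 ratio.

1.045; consistent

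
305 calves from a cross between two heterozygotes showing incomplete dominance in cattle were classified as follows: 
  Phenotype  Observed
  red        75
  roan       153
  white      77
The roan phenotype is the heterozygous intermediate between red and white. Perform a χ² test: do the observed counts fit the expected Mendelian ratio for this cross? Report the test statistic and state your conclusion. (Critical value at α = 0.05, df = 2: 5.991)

With incomplete dominance, a heterozygote × heterozygote cross gives a 1:2:1 phenotypic ratio.
Under the 1:2:1 hypothesis (Σ ratio = 4, N = 305):
  red: 305 × 1/4 = 76.25
  roan: 305 × 2/4 = 152.5
  white: 305 × 1/4 = 76.25
χ² = Σ (O − E)² / E
  red: (75 − 76.25)² / 76.25 = 0.0205
  roan: (153 − 152.5)² / 152.5 = 0.0016
  white: (77 − 76.25)² / 76.25 = 0.0074
χ² = 0.0205 + 0.0016 + 0.0074 = 0.0295 ≈ 0.030
Degrees of freedom = 3 − 1 = 2; critical value at α = 0.05 is 5.991.
Since 0.030 < 5.991, we fail to reject the null hypothesis — the data are consistent with the 1:2:1 ratio.

0.030; consistent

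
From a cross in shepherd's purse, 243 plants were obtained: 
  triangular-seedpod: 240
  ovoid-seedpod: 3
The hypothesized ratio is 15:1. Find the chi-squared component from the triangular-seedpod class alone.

Total ratio parts = 16. Expected numbers out of 243:
  triangular-seedpod: 243 × 15/16 = 227.8125
  ovoid-seedpod: 243 × 1/16 = 15.1875
Contribution of triangular-seedpod: (240 − 227.8125)² / 227.8125 = 0.6520

0.652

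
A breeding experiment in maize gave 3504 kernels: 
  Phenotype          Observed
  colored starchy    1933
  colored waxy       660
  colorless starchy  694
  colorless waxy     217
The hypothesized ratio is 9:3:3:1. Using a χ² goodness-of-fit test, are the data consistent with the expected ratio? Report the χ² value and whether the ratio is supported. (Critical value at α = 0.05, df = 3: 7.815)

Under the 9:3:3:1 hypothesis (Σ ratio = 16, N = 3504):
  colored starchy: 3504 × 9/16 = 1971
  colored waxy: 3504 × 3/16 = 657
  colorless starchy: 3504 × 3/16 = 657
  colorless waxy: 3504 × 1/16 = 219
χ² = Σ (O − E)² / E
  colored starchy: (1933 − 1971)² / 1971 = 0.7326
  colored waxy: (660 − 657)² / 657 = 0.0137
  colorless starchy: (694 − 657)² / 657 = 2.0837
  colorless waxy: (217 − 219)² / 219 = 0.0183
χ² = 0.7326 + 0.0137 + 2.0837 + 0.0183 = 2.8483 ≈ 2.848
Degrees of freedom = 4 − 1 = 3; critical value at α = 0.05 is 7.815.
Since 2.848 < 7.815, we fail to reject the null hypothesis — the data are consistent with the 9:3:3:1 ratio.

2.848; consistent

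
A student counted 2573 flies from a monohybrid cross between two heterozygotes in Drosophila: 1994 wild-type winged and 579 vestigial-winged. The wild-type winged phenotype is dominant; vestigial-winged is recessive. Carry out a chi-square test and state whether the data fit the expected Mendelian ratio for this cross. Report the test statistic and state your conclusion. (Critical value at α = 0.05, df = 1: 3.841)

8.557; not consistent

For a monohybrid cross between heterozygotes with complete dominance, the expected phenotypic ratio is 3:1.
Under the 3:1 hypothesis (Σ ratio = 4, N = 2573):
  wild-type winged: 2573 × 3/4 = 1929.75
  vestigial-winged: 2573 × 1/4 = 643.25
χ² = Σ (O − E)² / E
  wild-type winged: (1994 − 1929.75)² / 1929.75 = 2.1392
  vestigial-winged: (579 − 643.25)² / 643.25 = 6.4175
χ² = 2.1392 + 6.4175 = 8.5567 ≈ 8.557
Degrees of freedom = 2 − 1 = 1; critical value at α = 0.05 is 3.841.
Since 8.557 > 3.841, we reject the null hypothesis — the data do not fit the 3:1 ratio.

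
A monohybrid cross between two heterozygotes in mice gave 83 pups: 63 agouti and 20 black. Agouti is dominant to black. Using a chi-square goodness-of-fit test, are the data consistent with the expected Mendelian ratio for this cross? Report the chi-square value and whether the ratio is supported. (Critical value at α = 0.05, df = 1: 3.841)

For a monohybrid cross between heterozygotes with complete dominance, the expected phenotypic ratio is 3:1.
Total ratio parts = 4. Expected numbers out of 83:
  agouti: 83 × 3/4 = 62.25
  black: 83 × 1/4 = 20.75
χ² = Σ (O − E)² / E
  agouti: (63 − 62.25)² / 62.25 = 0.0090
  black: (20 − 20.75)² / 20.75 = 0.0271
χ² = 0.0090 + 0.0271 = 0.0361 ≈ 0.036
Degrees of freedom = 2 − 1 = 1; critical value at α = 0.05 is 3.841.
Since 0.036 < 3.841, we fail to reject the null hypothesis — the data are consistent with the 3:1 ratio.

0.036; consistent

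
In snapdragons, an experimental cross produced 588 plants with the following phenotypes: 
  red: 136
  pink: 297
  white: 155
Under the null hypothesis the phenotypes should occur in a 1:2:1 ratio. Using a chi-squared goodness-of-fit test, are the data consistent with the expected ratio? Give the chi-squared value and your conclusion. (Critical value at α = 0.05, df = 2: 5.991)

Expected counts for N = 588 under a 1:2:1 ratio (total parts = 4):
  red: 588 × 1/4 = 147
  pink: 588 × 2/4 = 294
  white: 588 × 1/4 = 147
χ² = Σ (O − E)² / E
  red: (136 − 147)² / 147 = 0.8231
  pink: (297 − 294)² / 294 = 0.0306
  white: (155 − 147)² / 147 = 0.4354
χ² = 0.8231 + 0.0306 + 0.4354 = 1.2891 ≈ 1.289
Degrees of freedom = 3 − 1 = 2; critical value at α = 0.05 is 5.991.
Since 1.289 < 5.991, we fail to reject the null hypothesis — the data are consistent with the 1:2:1 ratio.

1.289; consistent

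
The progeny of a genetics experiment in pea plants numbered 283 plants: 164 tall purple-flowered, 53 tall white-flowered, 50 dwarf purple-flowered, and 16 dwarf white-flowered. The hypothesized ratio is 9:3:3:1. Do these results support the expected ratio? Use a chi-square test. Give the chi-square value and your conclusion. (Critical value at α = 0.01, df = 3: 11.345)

0.483; consistent

Expected counts for N = 283 under a 9:3:3:1 ratio (total parts = 16):
  tall purple-flowered: 283 × 9/16 = 159.1875
  tall white-flowered: 283 × 3/16 = 53.0625
  dwarf purple-flowered: 283 × 3/16 = 53.0625
  dwarf white-flowered: 283 × 1/16 = 17.6875
χ² = Σ (O − E)² / E
  tall purple-flowered: (164 − 159.1875)² / 159.1875 = 0.1455
  tall white-flowered: (53 − 53.0625)² / 53.0625 = 0.0001
  dwarf purple-flowered: (50 − 53.0625)² / 53.0625 = 0.1768
  dwarf white-flowered: (16 − 17.6875)² / 17.6875 = 0.1610
χ² = 0.1455 + 0.0001 + 0.1768 + 0.1610 = 0.4834 ≈ 0.483
Degrees of freedom = 4 − 1 = 3; critical value at α = 0.01 is 11.345.
Since 0.483 < 11.345, we fail to reject the null hypothesis — the data are consistent with the 9:3:3:1 ratio.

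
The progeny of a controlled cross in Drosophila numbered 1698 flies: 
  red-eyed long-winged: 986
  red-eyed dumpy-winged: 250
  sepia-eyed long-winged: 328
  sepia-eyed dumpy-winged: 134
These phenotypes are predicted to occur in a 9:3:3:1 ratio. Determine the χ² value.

Total ratio parts = 16. Expected numbers out of 1698:
  red-eyed long-winged: 1698 × 9/16 = 955.125
  red-eyed dumpy-winged: 1698 × 3/16 = 318.375
  sepia-eyed long-winged: 1698 × 3/16 = 318.375
  sepia-eyed dumpy-winged: 1698 × 1/16 = 106.125
χ² = Σ (O − E)² / E
  red-eyed long-winged: (986 − 955.125)² / 955.125 = 0.9981
  red-eyed dumpy-winged: (250 − 318.375)² / 318.375 = 14.6844
  sepia-eyed long-winged: (328 − 318.375)² / 318.375 = 0.2910
  sepia-eyed dumpy-winged: (134 − 106.125)² / 106.125 = 7.3217
χ² = 0.9981 + 14.6844 + 0.2910 + 7.3217 = 23.2952 ≈ 23.295

23.295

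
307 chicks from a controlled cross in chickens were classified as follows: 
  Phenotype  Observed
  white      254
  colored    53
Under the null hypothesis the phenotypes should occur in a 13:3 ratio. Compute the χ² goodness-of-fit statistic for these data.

Total ratio parts = 16. Expected numbers out of 307:
  white: 307 × 13/16 = 249.4375
  colored: 307 × 3/16 = 57.5625
χ² = Σ (O − E)² / E
  white: (254 − 249.4375)² / 249.4375 = 0.0835
  colored: (53 − 57.5625)² / 57.5625 = 0.3616
χ² = 0.0835 + 0.3616 = 0.4451 ≈ 0.445

0.445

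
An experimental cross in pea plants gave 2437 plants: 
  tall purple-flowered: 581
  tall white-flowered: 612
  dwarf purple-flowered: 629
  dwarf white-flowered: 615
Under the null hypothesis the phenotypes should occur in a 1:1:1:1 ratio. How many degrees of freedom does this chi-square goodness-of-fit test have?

A goodness-of-fit test with 4 phenotype classes has df = 4 − 1 = 3.

3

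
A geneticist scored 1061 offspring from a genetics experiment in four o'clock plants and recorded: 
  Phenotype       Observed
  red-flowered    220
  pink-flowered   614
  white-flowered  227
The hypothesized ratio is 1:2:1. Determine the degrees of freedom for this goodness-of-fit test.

2

A goodness-of-fit test with 3 phenotype classes has df = 3 − 1 = 2.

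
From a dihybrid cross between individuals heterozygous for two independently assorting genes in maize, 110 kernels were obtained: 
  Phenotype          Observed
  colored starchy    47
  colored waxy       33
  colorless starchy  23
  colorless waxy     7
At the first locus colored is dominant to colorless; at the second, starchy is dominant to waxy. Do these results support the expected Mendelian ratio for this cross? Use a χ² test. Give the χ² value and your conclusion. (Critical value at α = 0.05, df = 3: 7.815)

11.277; not consistent

A dihybrid F₂ with independent assortment and complete dominance at both loci gives a 9:3:3:1 phenotypic ratio.
Under the 9:3:3:1 hypothesis (Σ ratio = 16, N = 110):
  colored starchy: 110 × 9/16 = 61.875
  colored waxy: 110 × 3/16 = 20.625
  colorless starchy: 110 × 3/16 = 20.625
  colorless waxy: 110 × 1/16 = 6.875
χ² = Σ (O − E)² / E
  colored starchy: (47 − 61.875)² / 61.875 = 3.5760
  colored waxy: (33 − 20.625)² / 20.625 = 7.4250
  colorless starchy: (23 − 20.625)² / 20.625 = 0.2735
  colorless waxy: (7 − 6.875)² / 6.875 = 0.0023
χ² = 3.5760 + 7.4250 + 0.2735 + 0.0023 = 11.2768 ≈ 11.277
Degrees of freedom = 4 − 1 = 3; critical value at α = 0.05 is 7.815.
Since 11.277 > 7.815, we reject the null hypothesis — the data do not fit the 9:3:3:1 ratio.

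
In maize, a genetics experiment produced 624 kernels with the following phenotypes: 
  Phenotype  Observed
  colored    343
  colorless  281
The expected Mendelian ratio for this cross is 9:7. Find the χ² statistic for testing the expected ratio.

Under the 9:7 hypothesis (Σ ratio = 16, N = 624):
  colored: 624 × 9/16 = 351
  colorless: 624 × 7/16 = 273
χ² = Σ (O − E)² / E
  colored: (343 − 351)² / 351 = 0.1823
  colorless: (281 − 273)² / 273 = 0.2344
χ² = 0.1823 + 0.2344 = 0.4167 ≈ 0.417

0.417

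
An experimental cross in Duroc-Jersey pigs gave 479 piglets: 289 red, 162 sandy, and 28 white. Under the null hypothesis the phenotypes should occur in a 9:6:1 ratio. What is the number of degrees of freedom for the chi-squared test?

2

A goodness-of-fit test with 3 phenotype classes has df = 3 − 1 = 2.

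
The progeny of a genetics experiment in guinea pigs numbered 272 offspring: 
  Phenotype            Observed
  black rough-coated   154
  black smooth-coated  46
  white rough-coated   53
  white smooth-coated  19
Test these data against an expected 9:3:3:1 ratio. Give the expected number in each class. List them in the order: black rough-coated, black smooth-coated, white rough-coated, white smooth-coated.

153, 51, 51, 17

Total ratio parts = 16. Expected numbers out of 272:
  black rough-coated: 272 × 9/16 = 153
  black smooth-coated: 272 × 3/16 = 51
  white rough-coated: 272 × 3/16 = 51
  white smooth-coated: 272 × 1/16 = 17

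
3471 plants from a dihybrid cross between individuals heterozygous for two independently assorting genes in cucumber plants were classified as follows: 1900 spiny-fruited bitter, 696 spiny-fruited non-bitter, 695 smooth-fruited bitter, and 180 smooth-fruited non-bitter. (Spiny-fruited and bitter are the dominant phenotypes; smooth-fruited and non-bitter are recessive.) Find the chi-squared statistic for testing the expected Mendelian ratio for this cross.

A dihybrid F₂ with independent assortment and complete dominance at both loci gives a 9:3:3:1 phenotypic ratio.
Total ratio parts = 16. Expected numbers out of 3471:
  spiny-fruited bitter: 3471 × 9/16 = 1952.4375
  spiny-fruited non-bitter: 3471 × 3/16 = 650.8125
  smooth-fruited bitter: 3471 × 3/16 = 650.8125
  smooth-fruited non-bitter: 3471 × 1/16 = 216.9375
χ² = Σ (O − E)² / E
  spiny-fruited bitter: (1900 − 1952.4375)² / 1952.4375 = 1.4083
  spiny-fruited non-bitter: (696 − 650.8125)² / 650.8125 = 3.1375
  smooth-fruited bitter: (695 − 650.8125)² / 650.8125 = 3.0002
  smooth-fruited non-bitter: (180 − 216.9375)² / 216.9375 = 6.2893
χ² = 1.4083 + 3.1375 + 3.0002 + 6.2893 = 13.8353 ≈ 13.835

13.835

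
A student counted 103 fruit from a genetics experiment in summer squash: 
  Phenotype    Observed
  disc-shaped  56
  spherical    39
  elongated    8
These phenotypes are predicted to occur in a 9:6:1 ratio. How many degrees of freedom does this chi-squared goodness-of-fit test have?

A goodness-of-fit test with 3 phenotype classes has df = 3 − 1 = 2.

2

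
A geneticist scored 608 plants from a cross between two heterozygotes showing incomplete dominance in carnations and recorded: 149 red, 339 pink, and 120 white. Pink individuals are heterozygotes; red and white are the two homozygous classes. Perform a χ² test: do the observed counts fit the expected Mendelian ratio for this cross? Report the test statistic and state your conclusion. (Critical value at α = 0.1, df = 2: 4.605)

10.826; not consistent

With incomplete dominance, a heterozygote × heterozygote cross gives a 1:2:1 phenotypic ratio.
Expected counts for N = 608 under a 1:2:1 ratio (total parts = 4):
  red: 608 × 1/4 = 152
  pink: 608 × 2/4 = 304
  white: 608 × 1/4 = 152
χ² = Σ (O − E)² / E
  red: (149 − 152)² / 152 = 0.0592
  pink: (339 − 304)² / 304 = 4.0296
  white: (120 − 152)² / 152 = 6.7368
χ² = 0.0592 + 4.0296 + 6.7368 = 10.8256 ≈ 10.826
Degrees of freedom = 3 − 1 = 2; critical value at α = 0.1 is 4.605.
Since 10.826 > 4.605, we reject the null hypothesis — the data do not fit the 1:2:1 ratio.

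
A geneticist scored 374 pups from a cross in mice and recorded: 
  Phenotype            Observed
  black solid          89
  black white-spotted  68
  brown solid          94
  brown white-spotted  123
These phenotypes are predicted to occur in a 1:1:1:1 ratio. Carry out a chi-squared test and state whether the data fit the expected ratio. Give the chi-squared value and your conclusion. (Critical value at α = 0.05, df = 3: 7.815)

Under the 1:1:1:1 hypothesis (Σ ratio = 4, N = 374):
  black solid: 374 × 1/4 = 93.5
  black white-spotted: 374 × 1/4 = 93.5
  brown solid: 374 × 1/4 = 93.5
  brown white-spotted: 374 × 1/4 = 93.5
χ² = Σ (O − E)² / E
  black solid: (89 − 93.5)² / 93.5 = 0.2166
  black white-spotted: (68 − 93.5)² / 93.5 = 6.9545
  brown solid: (94 − 93.5)² / 93.5 = 0.0027
  brown white-spotted: (123 − 93.5)² / 93.5 = 9.3075
χ² = 0.2166 + 6.9545 + 0.0027 + 9.3075 = 16.4813 ≈ 16.481
Degrees of freedom = 4 − 1 = 3; critical value at α = 0.05 is 7.815.
Since 16.481 > 7.815, we reject the null hypothesis — the data do not fit the 1:1:1:1 ratio.

16.481; not consistent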